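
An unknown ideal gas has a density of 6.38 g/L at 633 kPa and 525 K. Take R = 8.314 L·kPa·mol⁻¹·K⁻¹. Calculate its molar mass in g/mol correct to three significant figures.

ρ = PM/(RT) ⇒ M = ρRT/P = (6.38 × 8.314 × 525.0) / 633

M ≈ 44.0 g/mol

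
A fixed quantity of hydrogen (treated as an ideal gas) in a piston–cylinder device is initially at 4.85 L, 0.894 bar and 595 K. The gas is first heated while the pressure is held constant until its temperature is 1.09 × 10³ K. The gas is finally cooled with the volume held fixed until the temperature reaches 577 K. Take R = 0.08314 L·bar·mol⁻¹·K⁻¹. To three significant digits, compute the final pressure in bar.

P₃ ≈ 0.473 bar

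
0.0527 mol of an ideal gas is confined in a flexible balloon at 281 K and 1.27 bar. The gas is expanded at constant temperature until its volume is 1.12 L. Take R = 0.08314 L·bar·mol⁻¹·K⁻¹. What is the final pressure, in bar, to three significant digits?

P₂ ≈ 1.10 bar

From PV = nRT: V₁ = nRT₁/P₁ = 0.9694 L.
Isothermal, so P V is constant: T₂ = T₁; P₂ = P₁·(V₁/V₂) = 1.099 bar.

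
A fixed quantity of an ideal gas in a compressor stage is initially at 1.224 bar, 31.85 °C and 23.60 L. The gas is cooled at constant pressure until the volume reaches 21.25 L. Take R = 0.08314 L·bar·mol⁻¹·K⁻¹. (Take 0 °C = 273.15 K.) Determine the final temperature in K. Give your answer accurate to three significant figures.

Convert: T₁ = 305.0 K.
Isobaric, so V/T is constant: P₂ = P₁; T₂ = T₁·(V₂/V₁) = 274.6 K.

T₂ ≈ 275 K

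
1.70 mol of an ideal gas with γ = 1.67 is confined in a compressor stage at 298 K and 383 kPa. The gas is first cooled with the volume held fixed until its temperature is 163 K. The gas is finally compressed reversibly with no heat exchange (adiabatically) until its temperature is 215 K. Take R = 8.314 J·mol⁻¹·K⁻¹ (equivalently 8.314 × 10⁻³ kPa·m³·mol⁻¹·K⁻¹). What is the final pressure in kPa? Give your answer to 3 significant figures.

From PV = nRT: V₁ = nRT₁/P₁ = 0.01100 m³.
Isochoric, so P/T is constant: V₂ = V₁; P₂ = P₁·(T₂/T₁) = 209.5 kPa.
Reversible adiabatic, γ = 1.67: P₃ = P₂·(T₃/T₂)^(γ/(γ−1)) = 417.7 kPa; V₃ = V₂·(T₂/T₃)^(1/(γ−1)) = 0.007274 m³.

P₃ ≈ 418 kPa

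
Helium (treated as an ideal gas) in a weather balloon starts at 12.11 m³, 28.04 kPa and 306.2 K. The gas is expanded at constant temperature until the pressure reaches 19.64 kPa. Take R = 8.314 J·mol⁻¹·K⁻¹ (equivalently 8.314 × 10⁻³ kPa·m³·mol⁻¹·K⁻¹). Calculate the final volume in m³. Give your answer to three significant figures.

V₂ ≈ 17.3 m³

Isothermal, so P V is constant: T₂ = T₁; V₂ = V₁·(P₁/P₂) = 17.29 m³.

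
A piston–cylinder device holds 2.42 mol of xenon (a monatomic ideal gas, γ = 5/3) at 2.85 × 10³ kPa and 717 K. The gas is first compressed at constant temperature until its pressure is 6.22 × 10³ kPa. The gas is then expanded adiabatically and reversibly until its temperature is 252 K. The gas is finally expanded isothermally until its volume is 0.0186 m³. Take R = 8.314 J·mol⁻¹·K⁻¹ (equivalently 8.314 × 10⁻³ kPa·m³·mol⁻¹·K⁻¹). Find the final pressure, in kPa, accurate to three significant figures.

P₄ ≈ 273 kPa

From PV = nRT: V₁ = nRT₁/P₁ = 0.005062 m³.
T constant ⇒ Boyle's law P V = const: T₂ = T₁; V₂ = V₁·(P₁/P₂) = 0.002319 m³.
Adiabatic (γ = 5/3), T V^(γ−1) and P V^γ constant: P₃ = P₂·(T₃/T₂)^(γ/(γ−1)) = 455.5 kPa; V₃ = V₂·(T₂/T₃)^(1/(γ−1)) = 0.01113 m³.
Isothermal, so P V is constant: T₄ = T₃; P₄ = P₃·(V₃/V₄) = 272.6 kPa.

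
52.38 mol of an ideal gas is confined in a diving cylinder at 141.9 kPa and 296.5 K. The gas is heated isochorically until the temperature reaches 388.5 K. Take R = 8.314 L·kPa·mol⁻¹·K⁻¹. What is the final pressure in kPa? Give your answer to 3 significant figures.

P₂ ≈ 186 kPa

From PV = nRT: V₁ = nRT₁/P₁ = 910.0 L.
V constant ⇒ P ∝ T: V₂ = V₁; P₂ = P₁·(T₂/T₁) = 185.9 kPa.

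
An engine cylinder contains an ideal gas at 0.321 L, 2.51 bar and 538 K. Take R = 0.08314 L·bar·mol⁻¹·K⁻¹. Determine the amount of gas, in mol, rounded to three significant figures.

n ≈ 0.0180 mol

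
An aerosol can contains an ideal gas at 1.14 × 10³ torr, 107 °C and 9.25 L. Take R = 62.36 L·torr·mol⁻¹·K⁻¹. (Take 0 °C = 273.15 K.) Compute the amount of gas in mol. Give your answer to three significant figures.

Convert: T = 380.15 K.
PV = nRT ⇒ n = PV/(RT) = (1.14e+03 × 9.25) / (62.36 × 380.15)

n ≈ 0.445 mol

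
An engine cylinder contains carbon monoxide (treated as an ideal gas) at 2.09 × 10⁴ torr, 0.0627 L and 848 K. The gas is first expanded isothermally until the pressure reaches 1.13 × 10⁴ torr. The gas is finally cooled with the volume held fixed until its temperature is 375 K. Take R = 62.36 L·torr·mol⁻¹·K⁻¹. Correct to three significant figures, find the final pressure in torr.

P₃ ≈ 5.00e+03 torr

Isothermal, so P V is constant: T₂ = T₁; V₂ = V₁·(P₁/P₂) = 0.1160 L.
V constant ⇒ P ∝ T: V₃ = V₂; P₃ = P₂·(T₃/T₂) = 4997 torr.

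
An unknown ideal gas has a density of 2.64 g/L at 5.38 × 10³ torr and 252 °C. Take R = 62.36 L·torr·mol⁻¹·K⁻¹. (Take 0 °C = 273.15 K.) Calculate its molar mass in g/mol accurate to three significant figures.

ρ = PM/(RT) ⇒ M = ρRT/P = (2.64 × 62.36 × 525.1) / 5.38e+03

M ≈ 16.1 g/mol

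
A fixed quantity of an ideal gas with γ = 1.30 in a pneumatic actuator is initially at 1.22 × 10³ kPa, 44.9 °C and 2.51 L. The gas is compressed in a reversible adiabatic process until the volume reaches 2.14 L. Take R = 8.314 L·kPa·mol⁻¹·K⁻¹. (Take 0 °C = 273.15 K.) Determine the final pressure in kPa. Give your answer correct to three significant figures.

P₂ ≈ 1.50e+03 kPa

Convert: T₁ = 318.0 K.
Reversible adiabatic, γ = 1.30: T₂ = T₁·(V₁/V₂)^(γ−1) = 333.6 K; P₂ = P₁·(V₁/V₂)^γ = 1501 kPa.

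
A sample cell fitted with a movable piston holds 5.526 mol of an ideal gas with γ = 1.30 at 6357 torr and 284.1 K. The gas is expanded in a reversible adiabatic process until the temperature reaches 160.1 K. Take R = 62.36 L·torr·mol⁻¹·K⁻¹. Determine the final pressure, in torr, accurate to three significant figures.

P₂ ≈ 530 torr

From PV = nRT: V₁ = nRT₁/P₁ = 15.40 L.
Adiabatic (γ = 1.30), T V^(γ−1) and P V^γ constant: P₂ = P₁·(T₂/T₁)^(γ/(γ−1)) = 529.5 torr; V₂ = V₁·(T₁/T₂)^(1/(γ−1)) = 104.2 L.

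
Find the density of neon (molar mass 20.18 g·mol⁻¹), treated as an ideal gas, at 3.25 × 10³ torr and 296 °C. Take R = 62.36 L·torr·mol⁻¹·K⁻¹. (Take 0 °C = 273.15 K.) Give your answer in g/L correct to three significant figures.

ρ = PM/(RT) = (3.25e+03 × 20.18) / (62.36 × 569.1)

ρ ≈ 1.85 g/L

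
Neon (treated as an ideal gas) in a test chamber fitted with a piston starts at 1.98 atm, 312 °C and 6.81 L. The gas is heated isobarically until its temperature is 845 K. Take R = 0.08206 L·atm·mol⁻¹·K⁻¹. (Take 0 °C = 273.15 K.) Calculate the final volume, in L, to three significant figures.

V₂ ≈ 9.83 L

Convert: T₁ = 585.1 K.
Isobaric, so V/T is constant: P₂ = P₁; V₂ = V₁·(T₂/T₁) = 9.834 L.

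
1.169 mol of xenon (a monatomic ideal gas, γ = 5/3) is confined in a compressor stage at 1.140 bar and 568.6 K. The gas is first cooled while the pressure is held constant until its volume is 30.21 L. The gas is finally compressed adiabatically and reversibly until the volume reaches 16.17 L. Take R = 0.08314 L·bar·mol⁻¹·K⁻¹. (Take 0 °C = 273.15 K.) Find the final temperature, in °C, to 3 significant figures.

From PV = nRT: V₁ = nRT₁/P₁ = 48.48 L.
P constant ⇒ V ∝ T: P₂ = P₁; T₂ = T₁·(V₂/V₁) = 354.3 K.
Adiabatic (γ = 5/3), T V^(γ−1) and P V^γ constant: T₃ = T₂·(V₂/V₃)^(γ−1) = 537.5 K; P₃ = P₂·(V₂/V₃)^γ = 3.231 bar.

T₃ ≈ 264 °C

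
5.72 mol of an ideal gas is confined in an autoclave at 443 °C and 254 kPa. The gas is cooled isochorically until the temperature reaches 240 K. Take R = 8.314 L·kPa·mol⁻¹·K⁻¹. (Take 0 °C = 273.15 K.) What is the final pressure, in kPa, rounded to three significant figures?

Convert: T₁ = 716.1 K.
From PV = nRT: V₁ = nRT₁/P₁ = 134.1 L.
Isochoric, so P/T is constant: V₂ = V₁; P₂ = P₁·(T₂/T₁) = 85.12 kPa.

P₂ ≈ 85.1 kPa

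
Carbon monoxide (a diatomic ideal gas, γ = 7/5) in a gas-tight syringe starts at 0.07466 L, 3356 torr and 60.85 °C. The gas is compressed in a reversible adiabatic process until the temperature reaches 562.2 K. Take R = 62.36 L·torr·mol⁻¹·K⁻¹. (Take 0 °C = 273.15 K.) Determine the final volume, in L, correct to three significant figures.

Convert: T₁ = 334.0 K.
Adiabatic (γ = 7/5), T V^(γ−1) and P V^γ constant: P₂ = P₁·(T₂/T₁)^(γ/(γ−1)) = 2.076e+04 torr; V₂ = V₁·(T₁/T₂)^(1/(γ−1)) = 0.02031 L.

V₂ ≈ 0.0203 L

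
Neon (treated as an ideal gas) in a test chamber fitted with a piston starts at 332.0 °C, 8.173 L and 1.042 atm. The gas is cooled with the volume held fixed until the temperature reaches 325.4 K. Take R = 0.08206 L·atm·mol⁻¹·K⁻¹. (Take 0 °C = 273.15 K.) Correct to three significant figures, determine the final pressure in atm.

P₂ ≈ 0.560 atm

Convert: T₁ = 605.1 K.
V constant ⇒ P ∝ T: V₂ = V₁; P₂ = P₁·(T₂/T₁) = 0.5603 atm.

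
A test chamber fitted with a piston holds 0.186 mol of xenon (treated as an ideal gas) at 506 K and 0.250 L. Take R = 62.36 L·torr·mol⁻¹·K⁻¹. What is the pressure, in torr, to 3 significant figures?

PV = nRT ⇒ P = nRT/V = (0.186 × 62.36 × 506) / 0.250

P ≈ 2.35e+04 torr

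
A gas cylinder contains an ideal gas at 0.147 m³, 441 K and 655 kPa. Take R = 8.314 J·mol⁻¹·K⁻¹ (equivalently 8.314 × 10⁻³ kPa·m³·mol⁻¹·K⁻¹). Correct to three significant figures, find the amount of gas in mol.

n ≈ 26.3 mol

PV = nRT ⇒ n = PV/(RT) = (655 × 0.147) / (8.314 × 10⁻³ × 441)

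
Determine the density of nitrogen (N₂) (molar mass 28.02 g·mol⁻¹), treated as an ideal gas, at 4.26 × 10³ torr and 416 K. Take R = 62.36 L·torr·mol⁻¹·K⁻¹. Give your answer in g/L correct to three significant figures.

ρ ≈ 4.60 g/L

ρ = PM/(RT) = (4.26e+03 × 28.02) / (62.36 × 416.0)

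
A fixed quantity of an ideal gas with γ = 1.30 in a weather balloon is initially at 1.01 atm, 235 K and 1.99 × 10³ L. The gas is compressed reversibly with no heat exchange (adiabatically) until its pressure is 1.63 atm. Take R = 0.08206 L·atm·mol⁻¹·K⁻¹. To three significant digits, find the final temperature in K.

Reversible adiabatic, γ = 1.30: T₂ = T₁·(P₂/P₁)^((γ−1)/γ) = 262.4 K; V₂ = V₁·(P₁/P₂)^(1/γ) = 1377 L.

T₂ ≈ 262 K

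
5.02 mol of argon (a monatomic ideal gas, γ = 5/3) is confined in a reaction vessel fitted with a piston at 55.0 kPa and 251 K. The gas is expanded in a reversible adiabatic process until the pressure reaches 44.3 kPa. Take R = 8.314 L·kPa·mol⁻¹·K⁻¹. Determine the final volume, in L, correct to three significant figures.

From PV = nRT: V₁ = nRT₁/P₁ = 190.5 L.
Adiabatic (γ = 5/3), T V^(γ−1) and P V^γ constant: T₂ = T₁·(P₂/P₁)^((γ−1)/γ) = 230.2 K; V₂ = V₁·(P₁/P₂)^(1/γ) = 216.9 L.

V₂ ≈ 217 L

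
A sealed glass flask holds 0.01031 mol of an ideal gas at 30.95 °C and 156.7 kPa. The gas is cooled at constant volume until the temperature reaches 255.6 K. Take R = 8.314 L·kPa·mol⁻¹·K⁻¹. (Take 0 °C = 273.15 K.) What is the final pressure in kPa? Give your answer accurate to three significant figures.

Convert: T₁ = 304.1 K.
From PV = nRT: V₁ = nRT₁/P₁ = 0.1663 L.
Isochoric, so P/T is constant: V₂ = V₁; P₂ = P₁·(T₂/T₁) = 131.7 kPa.

P₂ ≈ 132 kPa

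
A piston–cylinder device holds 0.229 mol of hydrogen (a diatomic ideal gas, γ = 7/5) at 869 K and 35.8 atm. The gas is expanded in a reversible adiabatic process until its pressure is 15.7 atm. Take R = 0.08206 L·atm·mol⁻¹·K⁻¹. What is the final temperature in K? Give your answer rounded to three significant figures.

T₂ ≈ 687 K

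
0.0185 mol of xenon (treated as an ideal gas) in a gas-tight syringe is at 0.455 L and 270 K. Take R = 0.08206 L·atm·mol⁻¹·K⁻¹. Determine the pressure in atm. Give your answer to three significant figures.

P ≈ 0.901 atm

PV = nRT ⇒ P = nRT/V = (0.0185 × 0.08206 × 270) / 0.455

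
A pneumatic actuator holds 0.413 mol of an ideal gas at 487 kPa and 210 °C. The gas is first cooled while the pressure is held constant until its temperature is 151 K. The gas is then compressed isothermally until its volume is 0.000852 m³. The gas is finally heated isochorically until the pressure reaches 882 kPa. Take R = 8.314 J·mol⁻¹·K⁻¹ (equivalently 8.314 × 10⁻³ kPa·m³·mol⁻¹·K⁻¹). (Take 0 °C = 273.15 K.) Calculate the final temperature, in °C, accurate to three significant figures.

Convert: T₁ = 483.1 K.
From PV = nRT: V₁ = nRT₁/P₁ = 0.003407 m³.
Isobaric, so V/T is constant: P₂ = P₁; V₂ = V₁·(T₂/T₁) = 0.001065 m³.
T constant ⇒ Boyle's law P V = const: T₃ = T₂; P₃ = P₂·(V₂/V₃) = 608.6 kPa.
Isochoric, so P/T is constant: V₄ = V₃; T₄ = T₃·(P₄/P₃) = 218.9 K.

T₄ ≈ -54.3 °C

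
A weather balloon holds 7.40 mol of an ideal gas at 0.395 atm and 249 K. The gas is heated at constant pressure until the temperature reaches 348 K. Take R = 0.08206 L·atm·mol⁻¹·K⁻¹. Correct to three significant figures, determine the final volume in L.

V₂ ≈ 535 L

From PV = nRT: V₁ = nRT₁/P₁ = 382.8 L.
P constant ⇒ V ∝ T: P₂ = P₁; V₂ = V₁·(T₂/T₁) = 535.0 L.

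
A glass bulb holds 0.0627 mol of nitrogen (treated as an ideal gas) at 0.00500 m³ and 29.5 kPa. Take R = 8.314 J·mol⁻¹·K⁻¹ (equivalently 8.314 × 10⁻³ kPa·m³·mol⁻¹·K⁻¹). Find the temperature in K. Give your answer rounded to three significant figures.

T ≈ 283 K

PV = nRT ⇒ T = PV/(nR) = (29.5 × 0.00500) / (0.0627 × 8.314 × 10⁻³)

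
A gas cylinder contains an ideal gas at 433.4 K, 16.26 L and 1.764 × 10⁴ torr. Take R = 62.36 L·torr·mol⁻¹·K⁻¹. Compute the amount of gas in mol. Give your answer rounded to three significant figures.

n ≈ 10.6 mol

PV = nRT ⇒ n = PV/(RT) = (1.764e+04 × 16.26) / (62.36 × 433.4)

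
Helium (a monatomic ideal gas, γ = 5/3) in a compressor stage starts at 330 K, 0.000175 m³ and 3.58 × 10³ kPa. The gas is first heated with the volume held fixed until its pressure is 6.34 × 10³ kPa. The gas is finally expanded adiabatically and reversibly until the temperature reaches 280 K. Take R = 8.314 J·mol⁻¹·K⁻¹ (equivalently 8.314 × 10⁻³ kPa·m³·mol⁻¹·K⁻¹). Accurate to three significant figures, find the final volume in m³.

Isochoric, so P/T is constant: V₂ = V₁; T₂ = T₁·(P₂/P₁) = 584.4 K.
Reversible adiabatic, γ = 5/3: P₃ = P₂·(T₃/T₂)^(γ/(γ−1)) = 1007 kPa; V₃ = V₂·(T₂/T₃)^(1/(γ−1)) = 0.0005277 m³.

V₃ ≈ 0.000528 m³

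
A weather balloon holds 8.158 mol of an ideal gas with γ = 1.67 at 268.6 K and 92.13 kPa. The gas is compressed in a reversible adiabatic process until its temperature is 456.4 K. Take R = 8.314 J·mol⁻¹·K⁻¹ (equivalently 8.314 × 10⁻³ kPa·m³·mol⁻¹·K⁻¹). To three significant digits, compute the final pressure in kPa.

From PV = nRT: V₁ = nRT₁/P₁ = 0.1977 m³.
Reversible adiabatic, γ = 1.67: P₂ = P₁·(T₂/T₁)^(γ/(γ−1)) = 345.4 kPa; V₂ = V₁·(T₁/T₂)^(1/(γ−1)) = 0.08963 m³.

P₂ ≈ 345 kPa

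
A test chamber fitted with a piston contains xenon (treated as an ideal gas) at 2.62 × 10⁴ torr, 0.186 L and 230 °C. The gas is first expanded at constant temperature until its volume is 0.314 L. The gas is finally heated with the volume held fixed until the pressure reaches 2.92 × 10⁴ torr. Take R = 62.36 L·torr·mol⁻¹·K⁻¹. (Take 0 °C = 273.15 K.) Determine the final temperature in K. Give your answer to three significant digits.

Convert: T₁ = 503.1 K.
T constant ⇒ Boyle's law P V = const: T₂ = T₁; P₂ = P₁·(V₁/V₂) = 1.552e+04 torr.
Isochoric, so P/T is constant: V₃ = V₂; T₃ = T₂·(P₃/P₂) = 946.7 K.

T₃ ≈ 947 K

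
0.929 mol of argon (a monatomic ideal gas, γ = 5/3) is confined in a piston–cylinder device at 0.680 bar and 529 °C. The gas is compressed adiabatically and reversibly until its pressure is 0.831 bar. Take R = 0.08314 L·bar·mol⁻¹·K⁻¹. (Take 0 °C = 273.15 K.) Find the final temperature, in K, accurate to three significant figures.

T₂ ≈ 869 K

Convert: T₁ = 802.1 K.
From PV = nRT: V₁ = nRT₁/P₁ = 91.11 L.
Adiabatic (γ = 5/3), T V^(γ−1) and P V^γ constant: T₂ = T₁·(P₂/P₁)^((γ−1)/γ) = 869.1 K; V₂ = V₁·(P₁/P₂)^(1/γ) = 80.78 L.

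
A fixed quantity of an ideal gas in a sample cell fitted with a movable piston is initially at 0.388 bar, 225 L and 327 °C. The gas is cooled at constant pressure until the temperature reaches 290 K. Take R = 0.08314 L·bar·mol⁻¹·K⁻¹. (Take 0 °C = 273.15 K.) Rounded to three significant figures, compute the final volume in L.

V₂ ≈ 109 L

Convert: T₁ = 600.1 K.
P constant ⇒ V ∝ T: P₂ = P₁; V₂ = V₁·(T₂/T₁) = 108.7 L.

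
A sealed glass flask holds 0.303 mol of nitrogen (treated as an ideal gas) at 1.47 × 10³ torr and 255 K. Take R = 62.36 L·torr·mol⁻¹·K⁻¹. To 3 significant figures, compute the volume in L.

V ≈ 3.28 L

PV = nRT ⇒ V = nRT/P = (0.303 × 62.36 × 255) / 1.47e+03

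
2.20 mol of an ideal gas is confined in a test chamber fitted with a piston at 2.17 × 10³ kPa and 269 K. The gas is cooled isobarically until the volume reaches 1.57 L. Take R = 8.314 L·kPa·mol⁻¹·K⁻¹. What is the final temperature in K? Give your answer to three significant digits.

From PV = nRT: V₁ = nRT₁/P₁ = 2.267 L.
Isobaric, so V/T is constant: P₂ = P₁; T₂ = T₁·(V₂/V₁) = 186.3 K.

T₂ ≈ 186 K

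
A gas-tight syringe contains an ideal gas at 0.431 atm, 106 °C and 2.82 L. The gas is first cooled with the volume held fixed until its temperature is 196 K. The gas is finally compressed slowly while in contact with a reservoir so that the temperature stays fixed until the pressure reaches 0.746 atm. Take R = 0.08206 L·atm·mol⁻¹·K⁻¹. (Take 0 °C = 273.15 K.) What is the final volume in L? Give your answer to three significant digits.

V₃ ≈ 0.842 L

Convert: T₁ = 379.1 K.
V constant ⇒ P ∝ T: V₂ = V₁; P₂ = P₁·(T₂/T₁) = 0.2228 atm.
T constant ⇒ Boyle's law P V = const: T₃ = T₂; V₃ = V₂·(P₂/P₃) = 0.8422 L.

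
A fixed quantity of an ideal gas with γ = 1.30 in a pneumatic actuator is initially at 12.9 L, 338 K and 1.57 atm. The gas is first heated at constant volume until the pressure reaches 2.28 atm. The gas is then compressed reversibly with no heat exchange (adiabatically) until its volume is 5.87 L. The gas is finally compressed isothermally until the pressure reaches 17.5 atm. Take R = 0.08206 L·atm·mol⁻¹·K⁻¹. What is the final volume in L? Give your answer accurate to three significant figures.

V₄ ≈ 2.13 L

V constant ⇒ P ∝ T: V₂ = V₁; T₂ = T₁·(P₂/P₁) = 490.9 K.
Adiabatic (γ = 1.30), T V^(γ−1) and P V^γ constant: T₃ = T₂·(V₂/V₃)^(γ−1) = 621.6 K; P₃ = P₂·(V₂/V₃)^γ = 6.346 atm.
Isothermal, so P V is constant: T₄ = T₃; V₄ = V₃·(P₃/P₄) = 2.128 L.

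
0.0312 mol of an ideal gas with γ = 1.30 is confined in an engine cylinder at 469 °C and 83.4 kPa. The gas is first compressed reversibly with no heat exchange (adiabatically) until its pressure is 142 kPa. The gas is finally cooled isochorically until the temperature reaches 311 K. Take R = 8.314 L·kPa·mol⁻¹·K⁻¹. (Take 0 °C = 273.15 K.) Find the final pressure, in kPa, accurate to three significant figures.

Convert: T₁ = 742.1 K.
From PV = nRT: V₁ = nRT₁/P₁ = 2.308 L.
Reversible adiabatic, γ = 1.30: T₂ = T₁·(P₂/P₁)^((γ−1)/γ) = 839.1 K; V₂ = V₁·(P₁/P₂)^(1/γ) = 1.533 L.
V constant ⇒ P ∝ T: V₃ = V₂; P₃ = P₂·(T₃/T₂) = 52.63 kPa.

P₃ ≈ 52.6 kPa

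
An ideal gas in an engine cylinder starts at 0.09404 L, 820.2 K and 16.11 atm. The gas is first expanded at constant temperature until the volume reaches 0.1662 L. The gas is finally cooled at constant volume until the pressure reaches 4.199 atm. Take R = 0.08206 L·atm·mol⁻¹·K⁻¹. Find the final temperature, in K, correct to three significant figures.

T₃ ≈ 378 K

Isothermal, so P V is constant: T₂ = T₁; P₂ = P₁·(V₁/V₂) = 9.115 atm.
Isochoric, so P/T is constant: V₃ = V₂; T₃ = T₂·(P₃/P₂) = 377.8 K.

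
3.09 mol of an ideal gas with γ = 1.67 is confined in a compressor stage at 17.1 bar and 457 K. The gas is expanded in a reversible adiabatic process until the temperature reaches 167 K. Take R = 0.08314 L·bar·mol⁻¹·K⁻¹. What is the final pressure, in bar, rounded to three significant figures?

From PV = nRT: V₁ = nRT₁/P₁ = 6.866 L.
Reversible adiabatic, γ = 1.67: P₂ = P₁·(T₂/T₁)^(γ/(γ−1)) = 1.391 bar; V₂ = V₁·(T₁/T₂)^(1/(γ−1)) = 30.85 L.

P₂ ≈ 1.39 bar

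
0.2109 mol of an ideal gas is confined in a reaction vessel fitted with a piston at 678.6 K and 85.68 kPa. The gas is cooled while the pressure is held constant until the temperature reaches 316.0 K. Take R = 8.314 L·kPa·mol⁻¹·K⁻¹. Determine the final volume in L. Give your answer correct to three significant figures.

From PV = nRT: V₁ = nRT₁/P₁ = 13.89 L.
Isobaric, so V/T is constant: P₂ = P₁; V₂ = V₁·(T₂/T₁) = 6.467 L.

V₂ ≈ 6.47 L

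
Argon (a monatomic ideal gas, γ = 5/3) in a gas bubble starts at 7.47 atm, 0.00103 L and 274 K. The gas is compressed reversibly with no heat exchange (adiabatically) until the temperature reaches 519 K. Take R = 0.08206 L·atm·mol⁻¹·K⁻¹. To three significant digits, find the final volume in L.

Reversible adiabatic, γ = 5/3: P₂ = P₁·(T₂/T₁)^(γ/(γ−1)) = 36.89 atm; V₂ = V₁·(T₁/T₂)^(1/(γ−1)) = 0.0003951 L.

V₂ ≈ 0.000395 L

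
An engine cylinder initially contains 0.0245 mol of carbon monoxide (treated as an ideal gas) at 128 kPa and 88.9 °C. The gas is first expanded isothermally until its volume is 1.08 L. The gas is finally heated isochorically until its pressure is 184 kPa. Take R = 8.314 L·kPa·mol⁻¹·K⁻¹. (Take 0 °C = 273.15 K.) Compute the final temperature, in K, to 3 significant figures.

Convert: T₁ = 362.0 K.
From PV = nRT: V₁ = nRT₁/P₁ = 0.5761 L.
T constant ⇒ Boyle's law P V = const: T₂ = T₁; P₂ = P₁·(V₁/V₂) = 68.28 kPa.
V constant ⇒ P ∝ T: V₃ = V₂; T₃ = T₂·(P₃/P₂) = 975.6 K.

T₃ ≈ 976 K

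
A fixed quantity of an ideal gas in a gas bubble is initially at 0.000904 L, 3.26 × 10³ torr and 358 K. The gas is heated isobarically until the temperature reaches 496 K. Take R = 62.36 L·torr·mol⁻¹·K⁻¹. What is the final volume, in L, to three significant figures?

Isobaric, so V/T is constant: P₂ = P₁; V₂ = V₁·(T₂/T₁) = 0.001252 L.

V₂ ≈ 0.00125 L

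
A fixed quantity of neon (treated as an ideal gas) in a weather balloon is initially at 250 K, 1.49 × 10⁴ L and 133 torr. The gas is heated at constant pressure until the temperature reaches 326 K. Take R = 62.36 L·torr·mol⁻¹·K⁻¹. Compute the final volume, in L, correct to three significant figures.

Isobaric, so V/T is constant: P₂ = P₁; V₂ = V₁·(T₂/T₁) = 1.943e+04 L.

V₂ ≈ 1.94e+04 L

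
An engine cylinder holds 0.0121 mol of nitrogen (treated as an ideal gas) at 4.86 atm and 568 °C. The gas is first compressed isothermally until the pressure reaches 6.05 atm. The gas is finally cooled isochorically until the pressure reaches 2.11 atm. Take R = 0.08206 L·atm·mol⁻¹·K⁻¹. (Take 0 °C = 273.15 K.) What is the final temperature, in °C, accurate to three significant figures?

T₃ ≈ 20.2 °C

Convert: T₁ = 841.1 K.
From PV = nRT: V₁ = nRT₁/P₁ = 0.1719 L.
Isothermal, so P V is constant: T₂ = T₁; V₂ = V₁·(P₁/P₂) = 0.1380 L.
Isochoric, so P/T is constant: V₃ = V₂; T₃ = T₂·(P₃/P₂) = 293.4 K.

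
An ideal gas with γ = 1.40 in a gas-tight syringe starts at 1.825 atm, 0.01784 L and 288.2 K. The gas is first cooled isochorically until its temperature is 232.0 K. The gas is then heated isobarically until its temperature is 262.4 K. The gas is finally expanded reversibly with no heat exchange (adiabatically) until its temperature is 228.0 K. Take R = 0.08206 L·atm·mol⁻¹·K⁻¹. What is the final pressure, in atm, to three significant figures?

V constant ⇒ P ∝ T: V₂ = V₁; P₂ = P₁·(T₂/T₁) = 1.469 atm.
P constant ⇒ V ∝ T: P₃ = P₂; V₃ = V₂·(T₃/T₂) = 0.02018 L.
Adiabatic (γ = 1.40), T V^(γ−1) and P V^γ constant: P₄ = P₃·(T₄/T₃)^(γ/(γ−1)) = 0.8984 atm; V₄ = V₃·(T₃/T₄)^(1/(γ−1)) = 0.02867 L.

P₄ ≈ 0.898 atm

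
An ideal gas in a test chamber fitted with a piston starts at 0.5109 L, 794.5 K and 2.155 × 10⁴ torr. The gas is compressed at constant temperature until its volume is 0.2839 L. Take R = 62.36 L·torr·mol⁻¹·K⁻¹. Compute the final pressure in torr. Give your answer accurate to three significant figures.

P₂ ≈ 3.88e+04 torr

T constant ⇒ Boyle's law P V = const: T₂ = T₁; P₂ = P₁·(V₁/V₂) = 3.878e+04 torr.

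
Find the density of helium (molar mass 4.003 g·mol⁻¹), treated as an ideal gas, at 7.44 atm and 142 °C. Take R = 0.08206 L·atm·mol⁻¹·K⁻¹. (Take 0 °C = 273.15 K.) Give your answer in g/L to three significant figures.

ρ ≈ 0.874 g/L

ρ = PM/(RT) = (7.44 × 4.003) / (0.08206 × 415.1)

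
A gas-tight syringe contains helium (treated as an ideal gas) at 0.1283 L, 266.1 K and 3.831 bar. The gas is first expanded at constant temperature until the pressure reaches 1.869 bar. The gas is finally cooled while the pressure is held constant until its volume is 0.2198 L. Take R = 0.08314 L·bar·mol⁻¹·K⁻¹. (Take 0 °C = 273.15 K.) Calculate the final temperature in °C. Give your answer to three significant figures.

T₃ ≈ -50.7 °C

T constant ⇒ Boyle's law P V = const: T₂ = T₁; V₂ = V₁·(P₁/P₂) = 0.2630 L.
P constant ⇒ V ∝ T: P₃ = P₂; T₃ = T₂·(V₃/V₂) = 222.4 K.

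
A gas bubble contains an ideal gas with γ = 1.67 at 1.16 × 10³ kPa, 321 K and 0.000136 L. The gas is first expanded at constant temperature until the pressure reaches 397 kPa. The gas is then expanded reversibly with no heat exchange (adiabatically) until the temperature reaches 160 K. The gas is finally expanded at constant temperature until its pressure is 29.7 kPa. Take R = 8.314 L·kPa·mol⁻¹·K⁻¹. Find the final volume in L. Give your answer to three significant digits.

T constant ⇒ Boyle's law P V = const: T₂ = T₁; V₂ = V₁·(P₁/P₂) = 0.0003974 L.
Reversible adiabatic, γ = 1.67: P₃ = P₂·(T₃/T₂)^(γ/(γ−1)) = 70.00 kPa; V₃ = V₂·(T₂/T₃)^(1/(γ−1)) = 0.001123 L.
Isothermal, so P V is constant: T₄ = T₃; V₄ = V₃·(P₃/P₄) = 0.002648 L.

V₄ ≈ 0.00265 L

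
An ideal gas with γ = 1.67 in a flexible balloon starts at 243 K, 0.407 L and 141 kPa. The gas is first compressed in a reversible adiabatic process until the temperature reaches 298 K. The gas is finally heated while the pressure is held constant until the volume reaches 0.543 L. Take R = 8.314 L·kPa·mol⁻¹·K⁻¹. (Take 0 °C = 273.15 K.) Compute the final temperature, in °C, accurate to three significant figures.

T₃ ≈ 266 °C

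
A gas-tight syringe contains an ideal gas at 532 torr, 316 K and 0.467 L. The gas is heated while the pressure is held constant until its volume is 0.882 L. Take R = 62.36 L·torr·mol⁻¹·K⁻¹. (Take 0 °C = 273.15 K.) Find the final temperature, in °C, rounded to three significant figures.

T₂ ≈ 324 °C

P constant ⇒ V ∝ T: P₂ = P₁; T₂ = T₁·(V₂/V₁) = 596.8 K.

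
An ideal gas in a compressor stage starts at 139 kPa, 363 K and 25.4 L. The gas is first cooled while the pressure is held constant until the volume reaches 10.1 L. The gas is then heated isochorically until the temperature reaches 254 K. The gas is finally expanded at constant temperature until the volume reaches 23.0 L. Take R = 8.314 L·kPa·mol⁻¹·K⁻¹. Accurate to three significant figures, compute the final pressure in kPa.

Isobaric, so V/T is constant: P₂ = P₁; T₂ = T₁·(V₂/V₁) = 144.3 K.
Isochoric, so P/T is constant: V₃ = V₂; P₃ = P₂·(T₃/T₂) = 244.6 kPa.
Isothermal, so P V is constant: T₄ = T₃; P₄ = P₃·(V₃/V₄) = 107.4 kPa.

P₄ ≈ 107 kPa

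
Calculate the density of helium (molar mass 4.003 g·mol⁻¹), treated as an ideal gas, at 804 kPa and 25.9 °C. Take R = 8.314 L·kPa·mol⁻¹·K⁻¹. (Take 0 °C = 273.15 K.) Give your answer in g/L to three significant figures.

ρ ≈ 1.29 g/L

ρ = PM/(RT) = (804 × 4.003) / (8.314 × 299.0)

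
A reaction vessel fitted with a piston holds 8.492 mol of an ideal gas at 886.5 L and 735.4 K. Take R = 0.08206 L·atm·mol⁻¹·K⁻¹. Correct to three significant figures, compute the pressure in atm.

PV = nRT ⇒ P = nRT/V = (8.492 × 0.08206 × 735.4) / 886.5

P ≈ 0.578 atm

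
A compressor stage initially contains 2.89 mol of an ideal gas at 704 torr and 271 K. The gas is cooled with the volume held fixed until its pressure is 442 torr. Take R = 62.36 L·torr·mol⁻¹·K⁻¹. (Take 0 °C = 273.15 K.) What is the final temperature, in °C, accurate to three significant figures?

T₂ ≈ -103 °C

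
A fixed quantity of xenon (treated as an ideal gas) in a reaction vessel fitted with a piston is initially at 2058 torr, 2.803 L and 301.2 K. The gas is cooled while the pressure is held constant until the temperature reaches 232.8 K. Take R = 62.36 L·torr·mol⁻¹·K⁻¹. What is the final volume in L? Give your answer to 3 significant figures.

V₂ ≈ 2.17 L

P constant ⇒ V ∝ T: P₂ = P₁; V₂ = V₁·(T₂/T₁) = 2.166 L.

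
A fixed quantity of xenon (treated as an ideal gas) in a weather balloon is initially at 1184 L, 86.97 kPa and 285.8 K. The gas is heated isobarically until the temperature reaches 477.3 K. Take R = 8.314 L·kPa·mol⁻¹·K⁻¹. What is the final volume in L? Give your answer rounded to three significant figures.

P constant ⇒ V ∝ T: P₂ = P₁; V₂ = V₁·(T₂/T₁) = 1977 L.

V₂ ≈ 1.98e+03 L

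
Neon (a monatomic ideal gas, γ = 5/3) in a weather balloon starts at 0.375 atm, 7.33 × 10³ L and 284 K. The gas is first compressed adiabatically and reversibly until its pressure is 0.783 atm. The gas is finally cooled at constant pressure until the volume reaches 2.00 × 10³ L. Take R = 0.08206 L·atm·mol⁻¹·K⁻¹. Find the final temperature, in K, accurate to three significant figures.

T₃ ≈ 162 K

Reversible adiabatic, γ = 5/3: T₂ = T₁·(P₂/P₁)^((γ−1)/γ) = 381.3 K; V₂ = V₁·(P₁/P₂)^(1/γ) = 4713 L.
P constant ⇒ V ∝ T: P₃ = P₂; T₃ = T₂·(V₃/V₂) = 161.8 K.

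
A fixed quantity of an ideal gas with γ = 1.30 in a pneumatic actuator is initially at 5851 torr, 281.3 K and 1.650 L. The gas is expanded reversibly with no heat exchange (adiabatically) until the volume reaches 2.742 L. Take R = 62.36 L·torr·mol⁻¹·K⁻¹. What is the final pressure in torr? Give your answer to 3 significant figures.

P₂ ≈ 3.02e+03 torr

Reversible adiabatic, γ = 1.30: T₂ = T₁·(V₁/V₂)^(γ−1) = 241.5 K; P₂ = P₁·(V₁/V₂)^γ = 3023 torr.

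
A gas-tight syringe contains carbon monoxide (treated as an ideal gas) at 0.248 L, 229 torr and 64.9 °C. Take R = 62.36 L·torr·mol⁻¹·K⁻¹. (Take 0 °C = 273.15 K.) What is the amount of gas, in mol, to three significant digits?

n ≈ 0.00269 mol

Convert: T = 338.05 K.
PV = nRT ⇒ n = PV/(RT) = (229 × 0.248) / (62.36 × 338.05)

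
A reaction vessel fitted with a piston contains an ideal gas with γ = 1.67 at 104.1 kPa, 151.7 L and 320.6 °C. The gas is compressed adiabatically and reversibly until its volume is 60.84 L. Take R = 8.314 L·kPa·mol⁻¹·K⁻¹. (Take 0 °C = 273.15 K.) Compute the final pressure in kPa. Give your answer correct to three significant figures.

P₂ ≈ 479 kPa

Convert: T₁ = 593.8 K.
Adiabatic (γ = 1.67), T V^(γ−1) and P V^γ constant: T₂ = T₁·(V₁/V₂)^(γ−1) = 1095 K; P₂ = P₁·(V₁/V₂)^γ = 478.7 kPa.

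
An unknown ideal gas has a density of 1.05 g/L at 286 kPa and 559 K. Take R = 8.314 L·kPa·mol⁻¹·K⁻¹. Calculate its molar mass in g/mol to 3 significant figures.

M ≈ 17.1 g/mol

ρ = PM/(RT) ⇒ M = ρRT/P = (1.05 × 8.314 × 559.0) / 286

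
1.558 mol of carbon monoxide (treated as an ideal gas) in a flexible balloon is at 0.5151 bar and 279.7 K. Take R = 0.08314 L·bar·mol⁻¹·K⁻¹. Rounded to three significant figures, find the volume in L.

PV = nRT ⇒ V = nRT/P = (1.558 × 0.08314 × 279.7) / 0.5151

V ≈ 70.3 L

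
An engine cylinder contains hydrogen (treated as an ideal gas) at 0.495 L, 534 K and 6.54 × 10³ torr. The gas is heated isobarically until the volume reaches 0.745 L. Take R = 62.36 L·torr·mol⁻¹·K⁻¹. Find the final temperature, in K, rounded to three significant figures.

T₂ ≈ 804 K

P constant ⇒ V ∝ T: P₂ = P₁; T₂ = T₁·(V₂/V₁) = 803.7 K.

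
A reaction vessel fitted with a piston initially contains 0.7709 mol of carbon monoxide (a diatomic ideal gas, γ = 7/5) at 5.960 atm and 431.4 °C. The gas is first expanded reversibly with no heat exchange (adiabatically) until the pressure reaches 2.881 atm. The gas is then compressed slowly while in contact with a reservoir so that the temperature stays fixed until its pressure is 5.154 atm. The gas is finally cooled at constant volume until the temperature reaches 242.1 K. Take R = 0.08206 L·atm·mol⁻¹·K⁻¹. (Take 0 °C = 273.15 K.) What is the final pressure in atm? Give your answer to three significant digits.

P₄ ≈ 2.18 atm

Convert: T₁ = 704.5 K.
From PV = nRT: V₁ = nRT₁/P₁ = 7.478 L.
Adiabatic (γ = 7/5), T V^(γ−1) and P V^γ constant: T₂ = T₁·(P₂/P₁)^((γ−1)/γ) = 572.4 K; V₂ = V₁·(P₁/P₂)^(1/γ) = 12.57 L.
Isothermal, so P V is constant: T₃ = T₂; V₃ = V₂·(P₂/P₃) = 7.026 L.
V constant ⇒ P ∝ T: V₄ = V₃; P₄ = P₃·(T₄/T₃) = 2.180 atm.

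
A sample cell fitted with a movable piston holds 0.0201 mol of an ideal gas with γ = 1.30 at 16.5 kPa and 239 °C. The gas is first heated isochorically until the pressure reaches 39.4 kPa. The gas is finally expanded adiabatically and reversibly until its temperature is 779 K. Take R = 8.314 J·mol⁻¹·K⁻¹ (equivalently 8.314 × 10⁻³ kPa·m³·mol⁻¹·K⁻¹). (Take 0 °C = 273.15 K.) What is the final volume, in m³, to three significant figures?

Convert: T₁ = 512.1 K.
From PV = nRT: V₁ = nRT₁/P₁ = 0.005187 m³.
V constant ⇒ P ∝ T: V₂ = V₁; T₂ = T₁·(P₂/P₁) = 1223 K.
Reversible adiabatic, γ = 1.30: P₃ = P₂·(T₃/T₂)^(γ/(γ−1)) = 5.581 kPa; V₃ = V₂·(T₂/T₃)^(1/(γ−1)) = 0.02333 m³.

V₃ ≈ 0.0233 m³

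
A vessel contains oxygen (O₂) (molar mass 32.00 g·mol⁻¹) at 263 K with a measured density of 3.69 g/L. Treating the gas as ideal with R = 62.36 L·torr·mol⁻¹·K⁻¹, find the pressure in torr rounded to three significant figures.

ρ = PM/(RT) ⇒ P = ρRT/M = (3.69 × 62.36 × 263.0) / 32.00

P ≈ 1.89e+03 torr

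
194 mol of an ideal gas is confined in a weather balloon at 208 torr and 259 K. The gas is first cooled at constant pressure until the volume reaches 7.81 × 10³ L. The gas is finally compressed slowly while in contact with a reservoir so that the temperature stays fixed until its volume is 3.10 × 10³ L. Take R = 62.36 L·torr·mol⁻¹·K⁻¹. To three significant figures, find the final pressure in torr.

From PV = nRT: V₁ = nRT₁/P₁ = 1.506e+04 L.
Isobaric, so V/T is constant: P₂ = P₁; T₂ = T₁·(V₂/V₁) = 134.3 K.
Isothermal, so P V is constant: T₃ = T₂; P₃ = P₂·(V₂/V₃) = 524.0 torr.

P₃ ≈ 524 torr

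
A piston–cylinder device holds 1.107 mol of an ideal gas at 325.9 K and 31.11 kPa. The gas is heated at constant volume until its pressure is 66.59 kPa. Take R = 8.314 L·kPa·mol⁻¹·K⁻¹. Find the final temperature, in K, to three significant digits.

T₂ ≈ 698 K

From PV = nRT: V₁ = nRT₁/P₁ = 96.41 L.
Isochoric, so P/T is constant: V₂ = V₁; T₂ = T₁·(P₂/P₁) = 697.6 K.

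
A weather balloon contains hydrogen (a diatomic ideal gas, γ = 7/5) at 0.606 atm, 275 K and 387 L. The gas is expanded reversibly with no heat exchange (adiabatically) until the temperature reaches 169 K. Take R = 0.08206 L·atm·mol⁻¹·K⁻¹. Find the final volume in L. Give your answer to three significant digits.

Reversible adiabatic, γ = 7/5: P₂ = P₁·(T₂/T₁)^(γ/(γ−1)) = 0.1103 atm; V₂ = V₁·(T₁/T₂)^(1/(γ−1)) = 1307 L.

V₂ ≈ 1.31e+03 L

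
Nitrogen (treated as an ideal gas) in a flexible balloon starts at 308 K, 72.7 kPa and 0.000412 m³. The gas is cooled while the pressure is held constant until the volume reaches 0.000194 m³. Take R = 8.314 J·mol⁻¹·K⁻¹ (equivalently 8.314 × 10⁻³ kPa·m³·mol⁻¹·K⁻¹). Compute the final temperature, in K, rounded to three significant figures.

T₂ ≈ 145 K

Isobaric, so V/T is constant: P₂ = P₁; T₂ = T₁·(V₂/V₁) = 145.0 K.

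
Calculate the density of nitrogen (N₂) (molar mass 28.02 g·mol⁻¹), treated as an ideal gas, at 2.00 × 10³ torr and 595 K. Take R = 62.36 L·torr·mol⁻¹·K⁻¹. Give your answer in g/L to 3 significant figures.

ρ ≈ 1.51 g/L

ρ = PM/(RT) = (2.00e+03 × 28.02) / (62.36 × 595.0)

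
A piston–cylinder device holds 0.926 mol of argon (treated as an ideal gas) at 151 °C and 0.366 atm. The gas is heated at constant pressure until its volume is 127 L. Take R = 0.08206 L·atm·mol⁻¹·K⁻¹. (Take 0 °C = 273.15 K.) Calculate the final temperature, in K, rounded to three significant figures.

T₂ ≈ 612 K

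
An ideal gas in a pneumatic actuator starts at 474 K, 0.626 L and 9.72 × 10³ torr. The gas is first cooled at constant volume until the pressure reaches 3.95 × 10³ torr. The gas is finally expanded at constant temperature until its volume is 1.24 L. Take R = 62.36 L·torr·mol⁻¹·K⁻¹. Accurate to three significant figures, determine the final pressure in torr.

P₃ ≈ 1.99e+03 torr

Isochoric, so P/T is constant: V₂ = V₁; T₂ = T₁·(P₂/P₁) = 192.6 K.
Isothermal, so P V is constant: T₃ = T₂; P₃ = P₂·(V₂/V₃) = 1994 torr.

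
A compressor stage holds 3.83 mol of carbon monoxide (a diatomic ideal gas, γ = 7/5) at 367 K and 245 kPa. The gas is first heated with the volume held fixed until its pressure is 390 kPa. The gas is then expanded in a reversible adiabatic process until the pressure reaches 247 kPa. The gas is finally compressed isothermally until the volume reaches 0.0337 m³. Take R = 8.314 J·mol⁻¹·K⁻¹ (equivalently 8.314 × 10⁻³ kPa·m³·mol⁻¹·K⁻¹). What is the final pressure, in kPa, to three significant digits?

From PV = nRT: V₁ = nRT₁/P₁ = 0.04770 m³.
V constant ⇒ P ∝ T: V₂ = V₁; T₂ = T₁·(P₂/P₁) = 584.2 K.
Reversible adiabatic, γ = 7/5: T₃ = T₂·(P₃/P₂)^((γ−1)/γ) = 512.7 K; V₃ = V₂·(P₂/P₃)^(1/γ) = 0.06610 m³.
T constant ⇒ Boyle's law P V = const: T₄ = T₃; P₄ = P₃·(V₃/V₄) = 484.5 kPa.

P₄ ≈ 484 kPa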